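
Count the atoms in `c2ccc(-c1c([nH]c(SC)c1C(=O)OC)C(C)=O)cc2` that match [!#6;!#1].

Check the 20 heavy atoms by environment: 1× n (aromatic) → match; 10× c (aromatic) → no; 1× S → match; 5× C → no; 3× O → match.
Summing the matching environments: 1 + 1 + 3 = 5 matching atoms.

5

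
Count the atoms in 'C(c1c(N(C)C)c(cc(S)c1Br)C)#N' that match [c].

6

The query [c] means: lowercase c matches aromatic carbon only.
Check the 14 heavy atoms by environment: 6× c (aromatic) → match; 1× S → no; 1× Br → no; 2× N → no; 4× C → no.
That gives 6 matching atoms.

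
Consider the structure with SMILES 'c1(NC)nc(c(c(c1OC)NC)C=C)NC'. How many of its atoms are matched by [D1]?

5

Check the 16 heavy atoms by environment: 1× n (aromatic, D2) → no; 5× c (aromatic, D3) → no; 3× N (D2) → no; 5× C (D1) → match; 1× O (D2) → no; 1× C (D2) → no.
That gives 5 matching atoms.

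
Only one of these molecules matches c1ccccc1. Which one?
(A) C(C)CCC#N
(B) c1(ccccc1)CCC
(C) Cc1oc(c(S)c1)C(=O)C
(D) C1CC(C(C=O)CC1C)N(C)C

B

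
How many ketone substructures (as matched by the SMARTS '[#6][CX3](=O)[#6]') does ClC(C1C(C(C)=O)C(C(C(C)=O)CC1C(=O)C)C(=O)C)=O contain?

[#6][CX3](=O)[#6] is the SMARTS for a ketone: a carbonyl carbon (no H) flanked by two carbons.
The molecule carries 4 separate instances of an acetyl/ketone group (-C(=O)CH3) meeting every constraint; each maps to a distinct set of atoms, giving 4 matches.

4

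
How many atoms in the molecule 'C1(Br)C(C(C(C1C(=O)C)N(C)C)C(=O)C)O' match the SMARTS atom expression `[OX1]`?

2

The query [OX1] means: aliphatic oxygen with one total connection — typically a carbonyl =O or an oxide.
Check the 16 heavy atoms by environment: 9× C (X4) → no; 1× O (X2) → no; 2× C (X3) → no; 2× O (X1) → match; 1× Br (X1) → no; 1× N (X3) → no.
That gives 2 matching atoms.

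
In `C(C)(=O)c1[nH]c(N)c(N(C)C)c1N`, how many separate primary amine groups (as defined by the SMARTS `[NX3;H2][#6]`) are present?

2

[NX3;H2][#6] is the SMARTS for a primary amine: a trivalent nitrogen with two H attached to carbon.
The molecule carries 2 separate instances of a primary amino group (-NH2) meeting every constraint; each maps to a distinct set of atoms, giving 2 matches.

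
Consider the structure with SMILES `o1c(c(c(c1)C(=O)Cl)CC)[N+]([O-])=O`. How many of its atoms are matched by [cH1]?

1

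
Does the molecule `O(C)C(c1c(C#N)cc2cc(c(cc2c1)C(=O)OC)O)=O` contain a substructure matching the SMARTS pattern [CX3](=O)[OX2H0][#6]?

Yes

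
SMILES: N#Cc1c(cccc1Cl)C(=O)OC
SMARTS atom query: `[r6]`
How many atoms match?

Check the 13 heavy atoms by environment: 6× c (aromatic, in 6-ring) → match; 3× C (acyclic) → no; 2× O (acyclic) → no; 1× N (acyclic) → no; 1× Cl (acyclic) → no.
That gives 6 matching atoms.

6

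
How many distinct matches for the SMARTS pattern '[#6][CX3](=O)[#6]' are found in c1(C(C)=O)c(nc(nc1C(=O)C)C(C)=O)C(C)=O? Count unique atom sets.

[#6][CX3](=O)[#6] is the SMARTS for a ketone: a carbonyl carbon (no H) flanked by two carbons.
The molecule carries 4 separate instances of an acetyl/ketone group (-C(=O)CH3) meeting every constraint; each maps to a distinct set of atoms, giving 4 matches.

4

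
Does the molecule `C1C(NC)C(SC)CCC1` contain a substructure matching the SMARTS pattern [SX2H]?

No

The pattern [SX2H] describes an aliphatic sulfur with two connections, one being H — a thiol.
The closest candidate here is a methylthio ether (-SCH3), but the sulfur has H0 (bonded to two carbons), not H1. No other fragment satisfies the full query, so there is no match.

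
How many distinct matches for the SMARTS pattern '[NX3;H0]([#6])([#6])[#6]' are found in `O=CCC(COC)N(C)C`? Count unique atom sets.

[NX3;H0]([#6])([#6])[#6] is the SMARTS for a tertiary amine: a trivalent nitrogen with no H, bonded to three carbons.
Exactly one fragment in the molecule meets all constraints, giving 1 match.

1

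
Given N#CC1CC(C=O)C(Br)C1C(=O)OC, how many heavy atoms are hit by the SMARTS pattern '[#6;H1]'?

5

The query [#6;H1] means: any carbon bearing exactly one hydrogen.
Check the 14 heavy atoms by environment: 5× C (H1) → match; 1× C (H2) → no; 3× O (H0) → no; 1× Br (H0) → no; 2× C (H0) → no; 1× N (H0) → no; 1× C (H3) → no.
That gives 5 matching atoms.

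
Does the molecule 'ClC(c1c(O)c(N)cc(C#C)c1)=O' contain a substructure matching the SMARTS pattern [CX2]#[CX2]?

Yes

The pattern [CX2]#[CX2] describes a carbon-carbon triple bond — an alkyne.
The molecule carries an ethynyl group (-C#CH), whose atoms satisfy every constraint of the query, so the pattern matches.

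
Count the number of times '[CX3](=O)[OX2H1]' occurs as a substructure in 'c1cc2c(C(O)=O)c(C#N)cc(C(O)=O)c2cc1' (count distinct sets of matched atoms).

2

[CX3](=O)[OX2H1] is the SMARTS for a carboxylic acid: an sp2 carbon double-bonded to O and single-bonded to an -OH oxygen.
The molecule carries 2 separate instances of a carboxylic acid group (-C(=O)OH) meeting every constraint; each maps to a distinct set of atoms, giving 2 matches.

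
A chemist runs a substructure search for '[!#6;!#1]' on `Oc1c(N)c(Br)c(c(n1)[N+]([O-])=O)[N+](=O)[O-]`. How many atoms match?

10

The query [!#6;!#1] means: not carbon and not hydrogen — any heteroatom.
Check the 15 heavy atoms by environment: 1× n (aromatic) → match; 5× c (aromatic) → no; 1× Br → match; 3× O → match; 2× N (charge +1) → match; 2× O (charge -1) → match; 1× N → match.
Summing the matching environments: 1 + 1 + 3 + 2 + 2 + 1 = 10 matching atoms.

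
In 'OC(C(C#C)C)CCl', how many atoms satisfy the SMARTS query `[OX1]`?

0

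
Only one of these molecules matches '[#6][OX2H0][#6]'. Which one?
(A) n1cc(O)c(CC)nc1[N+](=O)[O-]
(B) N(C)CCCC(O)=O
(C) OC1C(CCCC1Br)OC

[#6][OX2H0][#6] describes an aliphatic oxygen bridging two carbons with no H on the oxygen (an ether).
(A) has a hydroxyl group (-OH) but the oxygen has H1, not H0 bridging two carbons.
(B) has a carboxylic acid group (-C(=O)OH) but the -OH oxygen has H1; the =O is OX1, not OX2.
(C) contains a methoxy ether (-OCH3), which satisfies every atom and bond constraint.
So the answer is (C).

C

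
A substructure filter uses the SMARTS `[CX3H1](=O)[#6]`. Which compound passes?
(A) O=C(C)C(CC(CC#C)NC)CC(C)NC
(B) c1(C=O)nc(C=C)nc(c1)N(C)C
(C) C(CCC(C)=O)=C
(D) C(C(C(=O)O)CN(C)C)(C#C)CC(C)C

B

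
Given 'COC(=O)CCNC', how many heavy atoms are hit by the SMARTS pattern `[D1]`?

3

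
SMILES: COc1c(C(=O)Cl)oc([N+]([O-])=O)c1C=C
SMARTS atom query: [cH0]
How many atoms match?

4

The query [cH0] means: aromatic carbon with no attached hydrogen (substituted or ring-fusion).
Check the 15 heavy atoms by environment: 1× o (aromatic, H0) → no; 4× c (aromatic, H0) → match; 1× C (H0) → no; 3× O (H0) → no; 1× Cl (H0) → no; 1× C (H1) → no; 1× C (H2) → no; 1× C (H3) → no; 1× N (charge +1, H0) → no; 1× O (charge -1, H0) → no.
That gives 4 matching atoms.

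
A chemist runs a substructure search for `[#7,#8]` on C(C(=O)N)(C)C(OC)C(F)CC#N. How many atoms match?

Check the 13 heavy atoms by environment: 8× C → no; 2× O → match; 1× F → no; 2× N → match.
Summing the matching environments: 2 + 2 = 4 matching atoms.

4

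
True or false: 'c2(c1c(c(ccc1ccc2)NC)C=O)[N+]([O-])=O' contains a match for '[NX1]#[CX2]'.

The pattern [NX1]#[CX2] describes a nitrogen triple-bonded to a two-connected carbon — a nitrile.
The closest candidate here is a nitro group (-[N+](=O)[O-]), but there is no C#N triple bond. No other fragment satisfies the full query, so there is no match.

False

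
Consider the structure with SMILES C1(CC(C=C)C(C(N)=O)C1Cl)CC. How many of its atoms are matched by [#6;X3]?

3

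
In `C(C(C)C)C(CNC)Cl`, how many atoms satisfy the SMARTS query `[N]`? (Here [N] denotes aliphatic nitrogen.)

The query [N] means: uppercase N matches aliphatic (non-aromatic) nitrogen only.
Check the 9 heavy atoms by environment: 7× C → no; 1× Cl → no; 1× N → match.
That gives 1 matching atom.

1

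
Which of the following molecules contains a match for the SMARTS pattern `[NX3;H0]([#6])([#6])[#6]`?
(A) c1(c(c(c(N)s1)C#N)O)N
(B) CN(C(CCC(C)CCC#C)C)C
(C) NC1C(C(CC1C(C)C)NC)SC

B

[NX3;H0]([#6])([#6])[#6] describes a trivalent nitrogen with no H, bonded to three carbons (a tertiary amine).
(A) has a primary amino group (-NH2) but the nitrogen has H2, not H0 with three carbons.
(B) contains a dimethylamino group (-N(CH3)2), which satisfies every atom and bond constraint.
(C) has an N-methylamino group (-NHCH3) but the nitrogen still has one H (H1), not H0.
So the answer is (B).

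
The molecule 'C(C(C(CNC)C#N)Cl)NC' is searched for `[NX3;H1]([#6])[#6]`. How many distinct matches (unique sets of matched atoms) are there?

2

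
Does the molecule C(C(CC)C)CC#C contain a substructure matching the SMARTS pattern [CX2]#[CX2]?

The pattern [CX2]#[CX2] describes a carbon-carbon triple bond — an alkyne.
The molecule carries an ethynyl group (-C#CH), whose atoms satisfy every constraint of the query, so the pattern matches.

Yes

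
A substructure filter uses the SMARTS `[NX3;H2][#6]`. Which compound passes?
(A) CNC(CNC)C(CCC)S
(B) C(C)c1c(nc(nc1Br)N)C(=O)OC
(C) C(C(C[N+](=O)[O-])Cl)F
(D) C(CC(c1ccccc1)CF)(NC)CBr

B

[NX3;H2][#6] describes a trivalent nitrogen with two H attached to carbon (a primary amine).
(A) has an N-methylamino group (-NHCH3) but the nitrogen bears two carbons and only one H (H1), not H2.
(B) contains a primary amino group (-NH2), which satisfies every atom and bond constraint.
(C) has a nitro group (-[N+](=O)[O-]) but the nitrogen is [N+] with no H, not NX3H2.
(D) has an N-methylamino group (-NHCH3) but the nitrogen bears two carbons and only one H (H1), not H2.
So the answer is (B).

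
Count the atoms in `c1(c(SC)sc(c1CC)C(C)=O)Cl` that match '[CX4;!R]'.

4

The query [CX4;!R] means: aliphatic carbon with four total connections, not in a ring.
Check the 13 heavy atoms by environment: 1× s (aromatic, X2, in 5-ring) → no; 4× c (aromatic, X3, in 5-ring) → no; 1× S (X2, acyclic) → no; 4× C (X4, acyclic) → match; 1× C (X3, acyclic) → no; 1× O (X1, acyclic) → no; 1× Cl (X1, acyclic) → no.
That gives 4 matching atoms.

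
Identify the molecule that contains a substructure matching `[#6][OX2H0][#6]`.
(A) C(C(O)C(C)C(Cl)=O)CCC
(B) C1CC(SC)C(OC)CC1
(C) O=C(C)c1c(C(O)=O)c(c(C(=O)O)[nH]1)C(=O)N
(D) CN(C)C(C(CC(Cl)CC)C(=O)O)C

B

[#6][OX2H0][#6] describes an aliphatic oxygen bridging two carbons with no H on the oxygen (an ether).
(A) has a hydroxyl group (-OH) but the oxygen has H1, not H0 bridging two carbons.
(B) contains a methoxy ether (-OCH3), which satisfies every atom and bond constraint.
(C) has a carboxylic acid group (-C(=O)OH) but the -OH oxygen has H1; the =O is OX1, not OX2.
(D) has a carboxylic acid group (-C(=O)OH) but the -OH oxygen has H1; the =O is OX1, not OX2.
So the answer is (B).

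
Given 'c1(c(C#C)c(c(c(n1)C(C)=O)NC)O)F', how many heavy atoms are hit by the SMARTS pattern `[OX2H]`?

The query [OX2H] means: aliphatic oxygen with two connections, one of which is H — an -OH oxygen.
Check the 15 heavy atoms by environment: 1× n (aromatic, H0, X2) → no; 5× c (aromatic, H0, X3) → no; 1× N (H1, X3) → no; 2× C (H3, X4) → no; 1× C (H0, X3) → no; 1× O (H0, X1) → no; 1× O (H1, X2) → match; 1× F (H0, X1) → no; 1× C (H0, X2) → no; 1× C (H1, X2) → no.
That gives 1 matching atom.

1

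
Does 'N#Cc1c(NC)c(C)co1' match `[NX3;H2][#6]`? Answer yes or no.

No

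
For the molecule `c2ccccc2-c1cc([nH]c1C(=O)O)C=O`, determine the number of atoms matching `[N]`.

0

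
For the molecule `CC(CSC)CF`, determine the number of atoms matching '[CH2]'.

2

The query [CH2] means: aliphatic carbon with exactly two hydrogens.
Check the 7 heavy atoms by environment: 2× C (H2) → match; 1× C (H1) → no; 1× S (H0) → no; 2× C (H3) → no; 1× F (H0) → no.
That gives 2 matching atoms.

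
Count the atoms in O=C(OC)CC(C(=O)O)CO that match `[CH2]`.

Check the 11 heavy atoms by environment: 2× C (H2) → match; 1× C (H1) → no; 2× C (H0) → no; 3× O (H0) → no; 2× O (H1) → no; 1× C (H3) → no.
That gives 2 matching atoms.

2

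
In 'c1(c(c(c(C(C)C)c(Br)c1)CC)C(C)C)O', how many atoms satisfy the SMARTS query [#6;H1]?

3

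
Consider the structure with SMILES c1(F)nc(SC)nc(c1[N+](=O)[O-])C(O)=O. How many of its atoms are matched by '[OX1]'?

The query [OX1] means: aliphatic oxygen with one total connection — typically a carbonyl =O or an oxide.
Check the 15 heavy atoms by environment: 2× n (aromatic, X2) → no; 4× c (aromatic, X3) → no; 1× F (X1) → no; 1× C (X3) → no; 2× O (X1) → match; 1× O (X2) → no; 1× S (X2) → no; 1× C (X4) → no; 1× N (charge +1, X3) → no; 1× O (charge -1, X1) → match.
Summing the matching environments: 2 + 1 = 3 matching atoms.

3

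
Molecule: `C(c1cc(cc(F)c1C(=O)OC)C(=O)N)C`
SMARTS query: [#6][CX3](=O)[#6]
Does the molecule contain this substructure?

The pattern [#6][CX3](=O)[#6] describes a carbonyl carbon (no H) flanked by two carbons — a ketone.
The closest candidate here is a primary amide (-C(=O)NH2), but one neighbour of the carbonyl carbon is N, not C. No other fragment satisfies the full query, so there is no match.

No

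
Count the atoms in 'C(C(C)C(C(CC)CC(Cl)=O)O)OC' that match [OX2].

The query [OX2] means: aliphatic oxygen with two total connections — ether, hydroxyl, or ester single-bond O.
Check the 14 heavy atoms by environment: 9× C (X4) → no; 2× O (X2) → match; 1× C (X3) → no; 1× O (X1) → no; 1× Cl (X1) → no.
That gives 2 matching atoms.

2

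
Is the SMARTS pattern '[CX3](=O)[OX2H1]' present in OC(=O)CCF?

The pattern [CX3](=O)[OX2H1] describes an sp2 carbon double-bonded to O and single-bonded to an -OH oxygen — a carboxylic acid.
The molecule carries a carboxylic acid group (-C(=O)OH), whose atoms satisfy every constraint of the query, so the pattern matches.

Yes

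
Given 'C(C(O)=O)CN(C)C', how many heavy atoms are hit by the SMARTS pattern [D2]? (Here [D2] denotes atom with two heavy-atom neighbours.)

2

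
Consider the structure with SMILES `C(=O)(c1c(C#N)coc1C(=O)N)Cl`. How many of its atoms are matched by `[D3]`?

5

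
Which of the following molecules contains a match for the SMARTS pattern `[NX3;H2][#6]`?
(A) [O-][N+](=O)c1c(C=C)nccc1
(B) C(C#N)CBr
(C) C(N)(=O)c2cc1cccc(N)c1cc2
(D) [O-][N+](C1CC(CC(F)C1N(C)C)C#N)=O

C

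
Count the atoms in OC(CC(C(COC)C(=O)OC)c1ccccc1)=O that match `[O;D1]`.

3

The query [O;D1] means: aliphatic oxygen bonded to exactly one heavy atom.
Check the 19 heavy atoms by environment: 2× C (D2) → no; 4× C (D3) → no; 1× c (aromatic, D3) → no; 5× c (aromatic, D2) → no; 3× O (D1) → match; 2× O (D2) → no; 2× C (D1) → no.
That gives 3 matching atoms.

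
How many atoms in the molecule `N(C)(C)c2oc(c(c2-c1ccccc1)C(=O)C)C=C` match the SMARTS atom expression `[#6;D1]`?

The query [#6;D1] means: carbon bonded to exactly one heavy atom.
Check the 19 heavy atoms by environment: 1× o (aromatic, D2) → no; 5× c (aromatic, D3) → no; 5× c (aromatic, D2) → no; 1× N (D3) → no; 4× C (D1) → match; 1× C (D3) → no; 1× O (D1) → no; 1× C (D2) → no.
That gives 4 matching atoms.

4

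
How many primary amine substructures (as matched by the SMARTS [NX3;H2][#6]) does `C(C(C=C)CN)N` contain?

2

[NX3;H2][#6] is the SMARTS for a primary amine: a trivalent nitrogen with two H attached to carbon.
The molecule carries 2 separate instances of a primary amino group (-NH2) meeting every constraint; each maps to a distinct set of atoms, giving 2 matches.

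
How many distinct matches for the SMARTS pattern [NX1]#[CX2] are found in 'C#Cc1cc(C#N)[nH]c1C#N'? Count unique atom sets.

2

[NX1]#[CX2] is the SMARTS for a nitrile: a nitrogen triple-bonded to a two-connected carbon.
The molecule carries 2 separate instances of a nitrile (-C#N) meeting every constraint; each maps to a distinct set of atoms, giving 2 matches.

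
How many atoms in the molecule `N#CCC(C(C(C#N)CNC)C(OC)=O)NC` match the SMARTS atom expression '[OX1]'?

Check the 17 heavy atoms by environment: 8× C (X4) → no; 2× N (X3) → no; 1× C (X3) → no; 1× O (X1) → match; 1× O (X2) → no; 2× C (X2) → no; 2× N (X1) → no.
That gives 1 matching atom.

1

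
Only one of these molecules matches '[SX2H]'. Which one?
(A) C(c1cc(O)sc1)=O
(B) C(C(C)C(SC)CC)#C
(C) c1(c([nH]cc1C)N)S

C

[SX2H] describes an aliphatic sulfur with two connections, one being H (a thiol).
(A) has a hydroxyl group (-OH) but it is an -OH, not an -SH.
(B) has a methylthio ether (-SCH3) but the sulfur has H0 (bonded to two carbons), not H1.
(C) contains a thiol (-SH), which satisfies every atom and bond constraint.
So the answer is (C).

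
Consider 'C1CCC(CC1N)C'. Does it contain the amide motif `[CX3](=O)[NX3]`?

The pattern [CX3](=O)[NX3] describes a carbonyl carbon bonded to a trivalent nitrogen — an amide.
The closest candidate here is a primary amino group (-NH2), but the -NH2 is not attached to a carbonyl carbon. No other fragment satisfies the full query, so there is no match.

No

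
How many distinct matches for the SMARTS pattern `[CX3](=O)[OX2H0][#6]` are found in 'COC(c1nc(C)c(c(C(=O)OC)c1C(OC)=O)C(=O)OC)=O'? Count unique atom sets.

4

[CX3](=O)[OX2H0][#6] is the SMARTS for an ester: a carbonyl carbon bonded to an oxygen that is itself bonded to carbon (no H on that O).
The molecule carries 4 separate instances of a methyl-ester group (-C(=O)OCH3) meeting every constraint; each maps to a distinct set of atoms, giving 4 matches.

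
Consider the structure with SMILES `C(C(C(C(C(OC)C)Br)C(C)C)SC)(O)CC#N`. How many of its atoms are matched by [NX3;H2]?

The query [NX3;H2] means: aliphatic N with 3 total connections, two of them H — an -NH2 nitrogen (amine or amide).
Check the 18 heavy atoms by environment: 5× C (H3, X4) → no; 6× C (H1, X4) → no; 1× C (H2, X4) → no; 1× S (H0, X2) → no; 1× O (H1, X2) → no; 1× Br (H0, X1) → no; 1× C (H0, X2) → no; 1× N (H0, X1) → no; 1× O (H0, X2) → no.
No environment satisfies the query, so 0 matching atoms.

0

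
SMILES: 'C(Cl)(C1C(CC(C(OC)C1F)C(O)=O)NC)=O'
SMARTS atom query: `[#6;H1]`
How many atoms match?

The query [#6;H1] means: any carbon bearing exactly one hydrogen.
Check the 17 heavy atoms by environment: 5× C (H1) → match; 1× C (H2) → no; 2× C (H0) → no; 3× O (H0) → no; 1× O (H1) → no; 1× F (H0) → no; 1× N (H1) → no; 2× C (H3) → no; 1× Cl (H0) → no.
That gives 5 matching atoms.

5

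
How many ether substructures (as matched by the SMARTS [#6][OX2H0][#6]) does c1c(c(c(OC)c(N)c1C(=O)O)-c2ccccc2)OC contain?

2

[#6][OX2H0][#6] is the SMARTS for an ether: an aliphatic oxygen bridging two carbons with no H on the oxygen.
The molecule carries 2 separate instances of a methoxy ether (-OCH3) meeting every constraint; each maps to a distinct set of atoms, giving 2 matches.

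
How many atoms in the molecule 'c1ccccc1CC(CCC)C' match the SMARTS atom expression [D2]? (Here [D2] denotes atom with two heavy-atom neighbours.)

8

The query [D2] means: atom with exactly two heavy-atom neighbours.
Check the 12 heavy atoms by environment: 3× C (D2) → match; 1× C (D3) → no; 2× C (D1) → no; 1× c (aromatic, D3) → no; 5× c (aromatic, D2) → match.
Summing the matching environments: 3 + 5 = 8 matching atoms.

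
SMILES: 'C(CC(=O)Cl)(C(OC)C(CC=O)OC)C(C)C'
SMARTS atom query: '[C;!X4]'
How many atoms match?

2

Check the 17 heavy atoms by environment: 10× C (X4) → no; 2× O (X2) → no; 2× C (X3) → match; 2× O (X1) → no; 1× Cl (X1) → no.
That gives 2 matching atoms.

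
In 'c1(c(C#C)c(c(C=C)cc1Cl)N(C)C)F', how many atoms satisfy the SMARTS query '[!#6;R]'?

0

Check the 15 heavy atoms by environment: 6× c (aromatic, in 6-ring) → no; 1× F (acyclic) → no; 6× C (acyclic) → no; 1× Cl (acyclic) → no; 1× N (acyclic) → no.
No environment satisfies the query, so 0 matching atoms.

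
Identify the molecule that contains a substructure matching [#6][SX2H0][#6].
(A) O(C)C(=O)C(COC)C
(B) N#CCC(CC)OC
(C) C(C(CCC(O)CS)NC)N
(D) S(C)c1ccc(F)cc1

D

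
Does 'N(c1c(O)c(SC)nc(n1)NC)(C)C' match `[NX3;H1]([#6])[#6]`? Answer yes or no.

Yes

The pattern [NX3;H1]([#6])[#6] describes a trivalent nitrogen with one H, bonded to two carbons — a secondary amine.
The molecule carries an N-methylamino group (-NHCH3), whose atoms satisfy every constraint of the query, so the pattern matches.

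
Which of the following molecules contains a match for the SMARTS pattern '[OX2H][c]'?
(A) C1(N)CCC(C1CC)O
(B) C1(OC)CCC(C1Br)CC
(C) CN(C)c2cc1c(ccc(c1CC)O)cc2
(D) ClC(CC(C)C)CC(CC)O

C

[OX2H][c] describes a hydroxyl oxygen attached to an aromatic carbon (a phenol).
(A) has a hydroxyl group (-OH) but the -OH is on an aliphatic carbon, not an aromatic c.
(B) has a methoxy ether (-OCH3) but the oxygen has H0, not H1.
(C) contains a hydroxyl group (-OH), which satisfies every atom and bond constraint.
(D) has a hydroxyl group (-OH) but the -OH is on an aliphatic carbon, not an aromatic c.
So the answer is (C).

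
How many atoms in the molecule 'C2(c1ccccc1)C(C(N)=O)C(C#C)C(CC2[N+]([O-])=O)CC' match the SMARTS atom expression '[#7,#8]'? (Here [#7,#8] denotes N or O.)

The query [#7,#8] means: nitrogen or oxygen (comma = OR).
Check the 22 heavy atoms by environment: 11× C → no; 6× c (aromatic) → no; 2× O → match; 1× N → match; 1× N (charge +1) → match; 1× O (charge -1) → match.
Summing the matching environments: 2 + 1 + 1 + 1 = 5 matching atoms.

5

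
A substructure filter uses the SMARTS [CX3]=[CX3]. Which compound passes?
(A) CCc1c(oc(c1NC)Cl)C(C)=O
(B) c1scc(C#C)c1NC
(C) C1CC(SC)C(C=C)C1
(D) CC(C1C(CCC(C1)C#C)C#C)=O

C

[CX3]=[CX3] describes a non-aromatic C=C double bond between two sp2 carbons (an alkene).
(A) has an ethyl group (-CH2CH3) but its C-C bond is a single bond between CX4 carbons, not CX3=CX3.
(B) has an ethynyl group (-C#CH) but the C-C bond is a triple bond, not a double bond.
(C) contains a vinyl group (-CH=CH2), which satisfies every atom and bond constraint.
(D) has an ethynyl group (-C#CH) but the C-C bond is a triple bond, not a double bond.
So the answer is (C).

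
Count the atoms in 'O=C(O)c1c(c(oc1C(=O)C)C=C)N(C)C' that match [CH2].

1

The query [CH2] means: aliphatic carbon with exactly two hydrogens.
Check the 16 heavy atoms by environment: 1× o (aromatic, H0) → no; 4× c (aromatic, H0) → no; 1× N (H0) → no; 3× C (H3) → no; 1× C (H1) → no; 1× C (H2) → match; 2× C (H0) → no; 2× O (H0) → no; 1× O (H1) → no.
That gives 1 matching atom.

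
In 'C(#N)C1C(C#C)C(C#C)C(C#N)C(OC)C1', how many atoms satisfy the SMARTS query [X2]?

7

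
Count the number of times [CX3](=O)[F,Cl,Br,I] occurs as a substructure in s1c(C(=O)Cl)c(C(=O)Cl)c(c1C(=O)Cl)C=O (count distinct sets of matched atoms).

[CX3](=O)[F,Cl,Br,I] is the SMARTS for an acyl halide: a carbonyl carbon bonded to a halogen.
The molecule carries 3 separate instances of an acyl chloride (-C(=O)Cl) meeting every constraint; each maps to a distinct set of atoms, giving 3 matches.

3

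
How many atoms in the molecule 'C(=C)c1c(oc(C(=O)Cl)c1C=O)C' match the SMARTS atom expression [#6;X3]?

8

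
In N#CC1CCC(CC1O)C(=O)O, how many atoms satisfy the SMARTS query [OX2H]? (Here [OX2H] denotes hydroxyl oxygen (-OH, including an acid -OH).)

2

The query [OX2H] means: aliphatic oxygen with two connections, one of which is H — an -OH oxygen.
Check the 12 heavy atoms by environment: 3× C (H1, X4) → no; 3× C (H2, X4) → no; 1× C (H0, X2) → no; 1× N (H0, X1) → no; 1× C (H0, X3) → no; 1× O (H0, X1) → no; 2× O (H1, X2) → match.
That gives 2 matching atoms.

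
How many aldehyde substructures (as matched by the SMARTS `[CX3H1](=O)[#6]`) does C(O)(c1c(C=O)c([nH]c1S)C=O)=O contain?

[CX3H1](=O)[#6] is the SMARTS for an aldehyde: an sp2 carbon with one H, double-bonded to O and single-bonded to carbon.
The molecule carries 2 separate instances of an aldehyde (-CHO) meeting every constraint; each maps to a distinct set of atoms, giving 2 matches.

2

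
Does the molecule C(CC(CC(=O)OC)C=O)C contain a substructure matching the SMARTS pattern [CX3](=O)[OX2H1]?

No

The pattern [CX3](=O)[OX2H1] describes an sp2 carbon double-bonded to O and single-bonded to an -OH oxygen — a carboxylic acid.
The closest candidate here is an aldehyde (-CHO), but there is no singly-bonded oxygen on the carbonyl carbon. No other fragment satisfies the full query, so there is no match.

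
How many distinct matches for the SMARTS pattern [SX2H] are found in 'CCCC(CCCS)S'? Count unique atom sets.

[SX2H] is the SMARTS for a thiol: an aliphatic sulfur with two connections, one being H.
The molecule carries 2 separate instances of a thiol (-SH) meeting every constraint; each maps to a distinct set of atoms, giving 2 matches.

2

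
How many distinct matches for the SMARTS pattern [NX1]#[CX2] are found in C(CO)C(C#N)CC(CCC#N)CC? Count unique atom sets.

2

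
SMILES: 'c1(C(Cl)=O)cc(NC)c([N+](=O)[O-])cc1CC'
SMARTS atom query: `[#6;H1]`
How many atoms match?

2

The query [#6;H1] means: any carbon bearing exactly one hydrogen.
Check the 16 heavy atoms by environment: 2× c (aromatic, H1) → match; 4× c (aromatic, H0) → no; 1× C (H0) → no; 2× O (H0) → no; 1× Cl (H0) → no; 1× C (H2) → no; 2× C (H3) → no; 1× N (H1) → no; 1× N (charge +1, H0) → no; 1× O (charge -1, H0) → no.
That gives 2 matching atoms.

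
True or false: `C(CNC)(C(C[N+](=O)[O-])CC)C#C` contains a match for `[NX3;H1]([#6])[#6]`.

True

The pattern [NX3;H1]([#6])[#6] describes a trivalent nitrogen with one H, bonded to two carbons — a secondary amine.
The molecule carries an N-methylamino group (-NHCH3), whose atoms satisfy every constraint of the query, so the pattern matches.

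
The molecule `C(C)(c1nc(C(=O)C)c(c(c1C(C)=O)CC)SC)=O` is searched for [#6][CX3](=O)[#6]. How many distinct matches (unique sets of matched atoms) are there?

3

[#6][CX3](=O)[#6] is the SMARTS for a ketone: a carbonyl carbon (no H) flanked by two carbons.
The molecule carries 3 separate instances of an acetyl/ketone group (-C(=O)CH3) meeting every constraint; each maps to a distinct set of atoms, giving 3 matches.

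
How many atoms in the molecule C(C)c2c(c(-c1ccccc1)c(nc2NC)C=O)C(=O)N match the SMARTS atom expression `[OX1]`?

2

The query [OX1] means: aliphatic oxygen with one total connection — typically a carbonyl =O or an oxide.
Check the 21 heavy atoms by environment: 1× n (aromatic, X2) → no; 11× c (aromatic, X3) → no; 2× C (X3) → no; 2× O (X1) → match; 3× C (X4) → no; 2× N (X3) → no.
That gives 2 matching atoms.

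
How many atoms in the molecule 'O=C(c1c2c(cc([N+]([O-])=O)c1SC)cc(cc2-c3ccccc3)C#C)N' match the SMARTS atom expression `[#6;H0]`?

10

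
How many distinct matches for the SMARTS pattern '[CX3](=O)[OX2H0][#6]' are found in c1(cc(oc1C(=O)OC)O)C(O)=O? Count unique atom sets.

1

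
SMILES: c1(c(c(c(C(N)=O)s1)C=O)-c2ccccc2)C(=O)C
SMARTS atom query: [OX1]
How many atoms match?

3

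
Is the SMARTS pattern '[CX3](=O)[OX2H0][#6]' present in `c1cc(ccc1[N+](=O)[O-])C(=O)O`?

No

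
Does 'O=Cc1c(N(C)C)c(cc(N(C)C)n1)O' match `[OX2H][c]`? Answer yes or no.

Yes

The pattern [OX2H][c] describes a hydroxyl oxygen attached to an aromatic carbon — a phenol.
The molecule carries a hydroxyl group (-OH), whose atoms satisfy every constraint of the query, so the pattern matches.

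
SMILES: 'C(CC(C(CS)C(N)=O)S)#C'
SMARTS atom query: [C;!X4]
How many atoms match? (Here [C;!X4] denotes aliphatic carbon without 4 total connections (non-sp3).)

The query [C;!X4] means: aliphatic carbon that does not have four total connections.
Check the 11 heavy atoms by environment: 4× C (X4) → no; 2× C (X2) → match; 1× C (X3) → match; 1× O (X1) → no; 1× N (X3) → no; 2× S (X2) → no.
Summing the matching environments: 2 + 1 = 3 matching atoms.

3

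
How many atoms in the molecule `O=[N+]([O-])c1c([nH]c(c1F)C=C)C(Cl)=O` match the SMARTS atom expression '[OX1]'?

3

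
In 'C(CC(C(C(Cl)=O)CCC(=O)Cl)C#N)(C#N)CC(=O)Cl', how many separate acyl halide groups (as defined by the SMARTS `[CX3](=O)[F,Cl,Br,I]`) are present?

[CX3](=O)[F,Cl,Br,I] is the SMARTS for an acyl halide: a carbonyl carbon bonded to a halogen.
The molecule carries 3 separate instances of an acyl chloride (-C(=O)Cl) meeting every constraint; each maps to a distinct set of atoms, giving 3 matches.

3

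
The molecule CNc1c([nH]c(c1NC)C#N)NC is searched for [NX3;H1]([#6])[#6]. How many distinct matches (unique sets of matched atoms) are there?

[NX3;H1]([#6])[#6] is the SMARTS for a secondary amine: a trivalent nitrogen with one H, bonded to two carbons.
The molecule carries 3 separate instances of an N-methylamino group (-NHCH3) meeting every constraint; each maps to a distinct set of atoms, giving 3 matches.

3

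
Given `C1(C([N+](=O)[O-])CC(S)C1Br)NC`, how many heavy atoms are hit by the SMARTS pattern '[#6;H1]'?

4

The query [#6;H1] means: any carbon bearing exactly one hydrogen.
Check the 12 heavy atoms by environment: 4× C (H1) → match; 1× C (H2) → no; 1× N (charge +1, H0) → no; 1× O (charge -1, H0) → no; 1× O (H0) → no; 1× Br (H0) → no; 1× N (H1) → no; 1× C (H3) → no; 1× S (H1) → no.
That gives 4 matching atoms.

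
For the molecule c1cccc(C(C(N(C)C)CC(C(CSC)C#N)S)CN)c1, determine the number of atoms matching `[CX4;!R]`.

10

The query [CX4;!R] means: aliphatic carbon with four total connections, not in a ring.
Check the 22 heavy atoms by environment: 10× C (X4, acyclic) → match; 6× c (aromatic, X3, in 6-ring) → no; 2× S (X2, acyclic) → no; 2× N (X3, acyclic) → no; 1× C (X2, acyclic) → no; 1× N (X1, acyclic) → no.
That gives 10 matching atoms.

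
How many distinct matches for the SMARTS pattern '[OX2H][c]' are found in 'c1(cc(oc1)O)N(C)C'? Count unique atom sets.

1

[OX2H][c] is the SMARTS for a phenol: a hydroxyl oxygen attached to an aromatic carbon.
Exactly one fragment in the molecule meets all constraints, giving 1 match.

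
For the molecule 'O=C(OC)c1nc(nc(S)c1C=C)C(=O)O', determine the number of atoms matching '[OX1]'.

2

The query [OX1] means: aliphatic oxygen with one total connection — typically a carbonyl =O or an oxide.
Check the 16 heavy atoms by environment: 2× n (aromatic, X2) → no; 4× c (aromatic, X3) → no; 1× S (X2) → no; 4× C (X3) → no; 2× O (X1) → match; 2× O (X2) → no; 1× C (X4) → no.
That gives 2 matching atoms.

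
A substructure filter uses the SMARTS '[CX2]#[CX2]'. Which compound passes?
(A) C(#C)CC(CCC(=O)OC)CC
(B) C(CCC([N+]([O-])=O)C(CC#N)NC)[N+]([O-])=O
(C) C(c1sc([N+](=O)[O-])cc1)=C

[CX2]#[CX2] describes a carbon-carbon triple bond (an alkyne).
(A) contains an ethynyl group (-C#CH), which satisfies every atom and bond constraint.
(B) has a nitrile (-C#N) but the triple bond is C#N, not C#C.
(C) has a vinyl group (-CH=CH2) but the C=C is a double bond; both carbons are CX3, not CX2.
So the answer is (A).

A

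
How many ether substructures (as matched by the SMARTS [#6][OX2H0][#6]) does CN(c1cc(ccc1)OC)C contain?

[#6][OX2H0][#6] is the SMARTS for an ether: an aliphatic oxygen bridging two carbons with no H on the oxygen.
Exactly one fragment in the molecule meets all constraints, giving 1 match.

1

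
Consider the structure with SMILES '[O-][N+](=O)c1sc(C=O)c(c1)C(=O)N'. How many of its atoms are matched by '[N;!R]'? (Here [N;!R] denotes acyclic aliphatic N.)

2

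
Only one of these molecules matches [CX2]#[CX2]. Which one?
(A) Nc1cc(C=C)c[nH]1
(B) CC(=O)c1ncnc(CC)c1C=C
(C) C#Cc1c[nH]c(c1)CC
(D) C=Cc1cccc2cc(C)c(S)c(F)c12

C

[CX2]#[CX2] describes a carbon-carbon triple bond (an alkyne).
(A) has a vinyl group (-CH=CH2) but the C=C is a double bond; both carbons are CX3, not CX2.
(B) has a vinyl group (-CH=CH2) but the C=C is a double bond; both carbons are CX3, not CX2.
(C) contains an ethynyl group (-C#CH), which satisfies every atom and bond constraint.
(D) has a vinyl group (-CH=CH2) but the C=C is a double bond; both carbons are CX3, not CX2.
So the answer is (C).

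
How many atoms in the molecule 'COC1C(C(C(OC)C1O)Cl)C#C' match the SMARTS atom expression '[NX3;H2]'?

The query [NX3;H2] means: aliphatic N with 3 total connections, two of them H — an -NH2 nitrogen (amine or amide).
Check the 13 heavy atoms by environment: 5× C (H1, X4) → no; 1× O (H1, X2) → no; 2× O (H0, X2) → no; 2× C (H3, X4) → no; 1× Cl (H0, X1) → no; 1× C (H0, X2) → no; 1× C (H1, X2) → no.
No environment satisfies the query, so 0 matching atoms.

0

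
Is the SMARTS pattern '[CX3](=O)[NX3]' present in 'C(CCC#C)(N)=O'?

Yes

The pattern [CX3](=O)[NX3] describes a carbonyl carbon bonded to a trivalent nitrogen — an amide.
The molecule carries a primary amide (-C(=O)NH2), whose atoms satisfy every constraint of the query, so the pattern matches.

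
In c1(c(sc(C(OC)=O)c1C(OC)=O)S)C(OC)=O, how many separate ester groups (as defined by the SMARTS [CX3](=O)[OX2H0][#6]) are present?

3

[CX3](=O)[OX2H0][#6] is the SMARTS for an ester: a carbonyl carbon bonded to an oxygen that is itself bonded to carbon (no H on that O).
The molecule carries 3 separate instances of a methyl-ester group (-C(=O)OCH3) meeting every constraint; each maps to a distinct set of atoms, giving 3 matches.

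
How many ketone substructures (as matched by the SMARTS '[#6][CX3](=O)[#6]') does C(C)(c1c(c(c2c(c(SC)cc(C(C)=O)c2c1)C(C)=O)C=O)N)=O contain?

3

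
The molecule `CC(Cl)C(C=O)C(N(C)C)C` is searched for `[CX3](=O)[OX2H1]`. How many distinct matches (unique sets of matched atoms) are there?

[CX3](=O)[OX2H1] is the SMARTS for a carboxylic acid: an sp2 carbon double-bonded to O and single-bonded to an -OH oxygen.
The molecule has an aldehyde (-CHO), but there is no singly-bonded oxygen on the carbonyl carbon; nothing else fits, so there are 0 matches.

0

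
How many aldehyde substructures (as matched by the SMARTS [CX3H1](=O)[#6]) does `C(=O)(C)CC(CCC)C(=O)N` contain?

0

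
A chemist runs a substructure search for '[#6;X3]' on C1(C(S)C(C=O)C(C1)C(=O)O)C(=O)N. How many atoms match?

3

The query [#6;X3] means: any carbon (aromatic or not) with three total connections.
Check the 14 heavy atoms by environment: 5× C (X4) → no; 3× C (X3) → match; 3× O (X1) → no; 1× O (X2) → no; 1× N (X3) → no; 1× S (X2) → no.
That gives 3 matching atoms.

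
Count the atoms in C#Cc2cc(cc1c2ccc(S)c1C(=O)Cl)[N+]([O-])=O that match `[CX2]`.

Check the 19 heavy atoms by environment: 10× c (aromatic, X3) → no; 1× N (charge +1, X3) → no; 1× O (charge -1, X1) → no; 2× O (X1) → no; 1× C (X3) → no; 1× Cl (X1) → no; 2× C (X2) → match; 1× S (X2) → no.
That gives 2 matching atoms.

2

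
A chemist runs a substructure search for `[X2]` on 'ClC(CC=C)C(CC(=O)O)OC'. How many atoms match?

2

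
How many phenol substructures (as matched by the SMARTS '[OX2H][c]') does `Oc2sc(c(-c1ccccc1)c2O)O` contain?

3

[OX2H][c] is the SMARTS for a phenol: a hydroxyl oxygen attached to an aromatic carbon.
The molecule carries 3 separate instances of a hydroxyl group (-OH) meeting every constraint; each maps to a distinct set of atoms, giving 3 matches.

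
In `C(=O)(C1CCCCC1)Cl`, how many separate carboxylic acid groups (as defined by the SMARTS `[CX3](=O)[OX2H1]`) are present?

0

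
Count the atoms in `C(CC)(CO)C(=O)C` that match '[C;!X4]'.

The query [C;!X4] means: aliphatic carbon that does not have four total connections.
Check the 8 heavy atoms by environment: 5× C (X4) → no; 1× O (X2) → no; 1× C (X3) → match; 1× O (X1) → no.
That gives 1 matching atom.

1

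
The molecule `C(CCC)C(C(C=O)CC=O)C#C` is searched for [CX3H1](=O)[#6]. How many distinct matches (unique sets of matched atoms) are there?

2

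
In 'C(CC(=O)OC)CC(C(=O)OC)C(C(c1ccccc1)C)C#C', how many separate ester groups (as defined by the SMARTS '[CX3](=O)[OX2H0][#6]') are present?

2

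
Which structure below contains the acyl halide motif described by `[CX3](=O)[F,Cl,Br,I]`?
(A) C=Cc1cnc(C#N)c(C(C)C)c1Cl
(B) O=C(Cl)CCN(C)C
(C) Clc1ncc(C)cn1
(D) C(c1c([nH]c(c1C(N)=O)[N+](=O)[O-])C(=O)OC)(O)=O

B

[CX3](=O)[F,Cl,Br,I] describes a carbonyl carbon bonded to a halogen (an acyl halide).
(A) has a chloro substituent but the Cl is not on a carbonyl carbon.
(B) contains an acyl chloride (-C(=O)Cl), which satisfies every atom and bond constraint.
(C) has a chloro substituent but the Cl is not on a carbonyl carbon.
(D) has a methyl-ester group (-C(=O)OCH3) but the carbonyl is bonded to -O-C, not to a halogen.
So the answer is (B).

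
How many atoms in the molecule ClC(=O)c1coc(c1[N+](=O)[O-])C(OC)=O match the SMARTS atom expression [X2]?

The query [X2] means: any atom with exactly two total connections (bonds + H).
Check the 15 heavy atoms by environment: 1× o (aromatic, X2) → match; 4× c (aromatic, X3) → no; 1× N (charge +1, X3) → no; 1× O (charge -1, X1) → no; 3× O (X1) → no; 2× C (X3) → no; 1× Cl (X1) → no; 1× O (X2) → match; 1× C (X4) → no.
Summing the matching environments: 1 + 1 = 2 matching atoms.

2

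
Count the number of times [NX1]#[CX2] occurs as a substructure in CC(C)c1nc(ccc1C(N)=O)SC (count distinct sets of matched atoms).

[NX1]#[CX2] is the SMARTS for a nitrile: a nitrogen triple-bonded to a two-connected carbon.
The molecule has a primary amide (-C(=O)NH2), but the nitrogen is NX3, not NX1; nothing else fits, so there are 0 matches.

0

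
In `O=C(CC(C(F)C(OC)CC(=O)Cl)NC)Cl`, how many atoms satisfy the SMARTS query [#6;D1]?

2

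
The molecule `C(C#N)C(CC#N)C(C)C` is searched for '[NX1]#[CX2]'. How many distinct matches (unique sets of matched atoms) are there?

[NX1]#[CX2] is the SMARTS for a nitrile: a nitrogen triple-bonded to a two-connected carbon.
The molecule carries 2 separate instances of a nitrile (-C#N) meeting every constraint; each maps to a distinct set of atoms, giving 2 matches.

2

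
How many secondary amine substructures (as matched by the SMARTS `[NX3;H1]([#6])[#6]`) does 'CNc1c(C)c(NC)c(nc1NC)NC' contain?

4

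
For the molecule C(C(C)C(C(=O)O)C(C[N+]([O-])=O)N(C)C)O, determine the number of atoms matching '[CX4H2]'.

The query [CX4H2] means: sp3 carbon (X4) with exactly two hydrogens.
Check the 16 heavy atoms by environment: 2× C (H2, X4) → match; 3× C (H1, X4) → no; 2× O (H1, X2) → no; 1× N (H0, X3) → no; 3× C (H3, X4) → no; 1× C (H0, X3) → no; 2× O (H0, X1) → no; 1× N (charge +1, H0, X3) → no; 1× O (charge -1, H0, X1) → no.
That gives 2 matching atoms.

2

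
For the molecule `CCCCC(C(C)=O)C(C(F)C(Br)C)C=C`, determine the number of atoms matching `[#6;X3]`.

3

The query [#6;X3] means: any carbon (aromatic or not) with three total connections.
Check the 16 heavy atoms by environment: 10× C (X4) → no; 3× C (X3) → match; 1× O (X1) → no; 1× Br (X1) → no; 1× F (X1) → no.
That gives 3 matching atoms.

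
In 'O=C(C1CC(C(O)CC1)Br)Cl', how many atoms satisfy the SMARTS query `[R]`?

6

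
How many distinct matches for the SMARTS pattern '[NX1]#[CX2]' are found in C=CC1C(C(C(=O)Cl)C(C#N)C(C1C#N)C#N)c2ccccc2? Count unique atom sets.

3

[NX1]#[CX2] is the SMARTS for a nitrile: a nitrogen triple-bonded to a two-connected carbon.
The molecule carries 3 separate instances of a nitrile (-C#N) meeting every constraint; each maps to a distinct set of atoms, giving 3 matches.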